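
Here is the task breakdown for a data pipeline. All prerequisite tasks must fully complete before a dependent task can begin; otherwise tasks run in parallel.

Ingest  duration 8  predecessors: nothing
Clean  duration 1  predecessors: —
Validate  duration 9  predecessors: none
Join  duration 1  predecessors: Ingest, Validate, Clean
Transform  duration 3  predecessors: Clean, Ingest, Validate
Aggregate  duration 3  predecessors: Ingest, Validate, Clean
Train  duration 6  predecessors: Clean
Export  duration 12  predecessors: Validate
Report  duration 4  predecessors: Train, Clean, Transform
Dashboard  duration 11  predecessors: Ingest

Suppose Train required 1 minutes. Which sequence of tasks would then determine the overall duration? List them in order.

Validate, Export

Critical path before the change: Validate→Export = 9+12 = 21 giving 21 minutes.
Train is off the critical path — its longest chain is 11 minutes, giving 10 of slack.
The critical path is still Validate→Export; finish is now 21 minutes.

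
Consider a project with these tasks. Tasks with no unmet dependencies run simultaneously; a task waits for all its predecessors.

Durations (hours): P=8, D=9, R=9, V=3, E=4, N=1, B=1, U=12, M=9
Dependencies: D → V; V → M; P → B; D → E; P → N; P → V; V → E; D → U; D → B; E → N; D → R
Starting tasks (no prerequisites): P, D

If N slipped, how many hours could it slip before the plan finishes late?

The longest chain is D→V→M = 9+3+9 = 21; overall finish 21 hours.
Longest path through N: 17 hours (earliest finish 17, latest finish 21).
Float = 21 − 17 = 4.

4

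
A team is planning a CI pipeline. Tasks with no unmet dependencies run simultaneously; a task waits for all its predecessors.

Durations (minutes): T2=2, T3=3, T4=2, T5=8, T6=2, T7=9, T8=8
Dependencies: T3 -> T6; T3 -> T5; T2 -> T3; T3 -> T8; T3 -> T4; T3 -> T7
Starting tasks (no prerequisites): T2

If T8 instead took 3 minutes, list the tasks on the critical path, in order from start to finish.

T2, T3, T7

As given, the longest chain is T2→T3→T7 = 2+3+9 = 14, so the finish is 14 minutes.
The longest path through T8 is only 13 minutes, so T8 has float 1.
That remains the longest chain; total 14 minutes.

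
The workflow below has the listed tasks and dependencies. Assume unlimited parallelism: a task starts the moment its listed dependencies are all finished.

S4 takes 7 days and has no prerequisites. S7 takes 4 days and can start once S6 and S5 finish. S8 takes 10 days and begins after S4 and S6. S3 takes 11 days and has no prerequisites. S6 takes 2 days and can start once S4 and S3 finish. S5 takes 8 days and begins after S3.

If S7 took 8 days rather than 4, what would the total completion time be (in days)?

27

The binding path is S3→S5→S7 = 11+8+4 = 23; finish at 23 days.
Since S7 is critical, the +4 change carries straight to that chain (now 27 days).
That remains the longest chain; total 27 days.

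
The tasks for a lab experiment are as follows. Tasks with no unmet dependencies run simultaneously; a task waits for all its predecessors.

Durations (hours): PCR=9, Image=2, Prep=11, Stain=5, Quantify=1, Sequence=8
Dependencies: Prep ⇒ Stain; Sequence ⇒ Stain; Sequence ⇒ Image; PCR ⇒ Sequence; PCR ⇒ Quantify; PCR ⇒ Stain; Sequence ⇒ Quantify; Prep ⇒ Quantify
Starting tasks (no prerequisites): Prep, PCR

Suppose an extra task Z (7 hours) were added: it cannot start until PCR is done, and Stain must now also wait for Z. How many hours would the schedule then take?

Originally the schedule takes 22 hours.
With Z inserted, Stain now waits for max(PCR, Sequence, Prep, Z).
New critical path: PCR→Sequence→Stain = 9+8+5 = 22 ⇒ 22 hours.

22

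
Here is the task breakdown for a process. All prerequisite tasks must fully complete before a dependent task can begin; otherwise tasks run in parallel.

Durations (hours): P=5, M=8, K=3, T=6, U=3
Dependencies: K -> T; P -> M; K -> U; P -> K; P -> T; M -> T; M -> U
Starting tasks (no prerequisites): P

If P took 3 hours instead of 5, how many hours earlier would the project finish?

2

Actual critical path: P→M→T = 5+8+6 = 19 ⇒ 19 hours.
P is on the critical path; changing it to 3 makes that path 17 hours.
That remains the longest chain; total 17 hours.
Change in finish: 17 − 19 = -2 hours.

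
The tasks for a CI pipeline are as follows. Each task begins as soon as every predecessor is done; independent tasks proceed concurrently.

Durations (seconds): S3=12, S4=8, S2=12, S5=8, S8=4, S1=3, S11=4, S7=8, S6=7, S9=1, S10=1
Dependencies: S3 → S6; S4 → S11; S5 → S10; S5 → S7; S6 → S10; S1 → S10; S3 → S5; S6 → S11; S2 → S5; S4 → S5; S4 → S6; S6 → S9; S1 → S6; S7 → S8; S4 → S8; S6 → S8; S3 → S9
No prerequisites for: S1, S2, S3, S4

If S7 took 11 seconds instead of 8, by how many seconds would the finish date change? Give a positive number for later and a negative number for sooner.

Critical path before the change: S2→S5→S7→S8 = 12+8+8+4 = 32 giving 32 seconds.
Since S7 is critical, the +3 change carries straight to that chain (now 35 seconds).
That remains the longest chain; total 35 seconds.
Change in finish: 35 − 32 = +3 seconds.

3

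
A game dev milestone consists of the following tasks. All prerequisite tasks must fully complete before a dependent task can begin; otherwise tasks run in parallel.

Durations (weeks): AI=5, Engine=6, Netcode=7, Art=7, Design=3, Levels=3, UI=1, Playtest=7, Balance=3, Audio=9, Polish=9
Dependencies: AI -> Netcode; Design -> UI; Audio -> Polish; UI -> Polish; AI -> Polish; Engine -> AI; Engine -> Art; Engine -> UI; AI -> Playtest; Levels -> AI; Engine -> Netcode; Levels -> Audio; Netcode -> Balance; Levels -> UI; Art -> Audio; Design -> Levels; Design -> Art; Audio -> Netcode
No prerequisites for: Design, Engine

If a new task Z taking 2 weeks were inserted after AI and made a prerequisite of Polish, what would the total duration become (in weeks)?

Originally the game dev milestone takes 32 weeks.
With Z inserted, Polish now waits for max(Audio, AI, UI, Z).
New critical path: Engine→Art→Audio→Netcode→Balance = 6+7+9+7+3 = 32 ⇒ 32 weeks.

32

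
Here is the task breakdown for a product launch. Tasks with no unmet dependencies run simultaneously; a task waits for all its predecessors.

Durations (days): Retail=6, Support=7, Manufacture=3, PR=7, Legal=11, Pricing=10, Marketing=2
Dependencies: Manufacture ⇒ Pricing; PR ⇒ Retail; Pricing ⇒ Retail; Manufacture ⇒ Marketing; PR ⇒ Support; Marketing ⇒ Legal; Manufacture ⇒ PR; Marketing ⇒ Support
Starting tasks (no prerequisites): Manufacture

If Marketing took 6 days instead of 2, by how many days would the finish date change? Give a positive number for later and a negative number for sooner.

1

As given, the longest chain is Manufacture→Pricing→Retail = 3+10+6 = 19, so the finish is 19 days.
Marketing is off the critical path — its longest chain is 16 days, giving 3 of slack.
The binding chain switches to Manufacture→Marketing→Legal = 3+6+11 = 20; finish 20 days.
Change in finish: 20 − 19 = +1 days.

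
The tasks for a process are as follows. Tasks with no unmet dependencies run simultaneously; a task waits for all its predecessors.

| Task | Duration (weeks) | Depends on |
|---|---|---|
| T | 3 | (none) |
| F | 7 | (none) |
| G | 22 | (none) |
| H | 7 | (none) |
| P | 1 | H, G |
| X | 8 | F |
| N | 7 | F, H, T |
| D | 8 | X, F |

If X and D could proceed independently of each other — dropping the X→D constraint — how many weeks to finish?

Before: longest chain F→X→D = 7+8+8 = 23, finish 23.
Without X→D, D's earliest start moves from 15 to 7.
The longest chain is now G→P = 22+1 = 23, so the process takes 23 weeks.

23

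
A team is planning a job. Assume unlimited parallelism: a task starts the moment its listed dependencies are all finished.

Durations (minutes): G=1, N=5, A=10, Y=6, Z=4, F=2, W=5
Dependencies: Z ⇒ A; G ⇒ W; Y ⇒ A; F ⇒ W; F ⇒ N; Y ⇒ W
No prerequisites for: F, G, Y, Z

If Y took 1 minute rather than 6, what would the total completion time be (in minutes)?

14

The binding path is Y→A = 6+10 = 16; finish at 16 minutes.
Y is on the critical path; changing it to 1 makes that path 11 minutes.
Now Z→A = 4+10 = 14 is longest, so the finish becomes 14 minutes.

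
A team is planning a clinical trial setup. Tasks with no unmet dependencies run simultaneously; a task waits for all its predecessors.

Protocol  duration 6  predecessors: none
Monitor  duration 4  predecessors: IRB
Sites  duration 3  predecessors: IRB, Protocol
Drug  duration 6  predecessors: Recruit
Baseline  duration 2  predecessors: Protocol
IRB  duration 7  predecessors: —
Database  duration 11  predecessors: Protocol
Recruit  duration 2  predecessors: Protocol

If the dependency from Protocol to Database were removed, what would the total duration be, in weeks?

Before: longest chain Protocol→Database = 6+11 = 17, finish 17.
Without Protocol→Database, Database's earliest start moves from 6 to 0.
The longest chain is now Protocol→Recruit→Drug = 6+2+6 = 14, so the schedule takes 14 weeks.

14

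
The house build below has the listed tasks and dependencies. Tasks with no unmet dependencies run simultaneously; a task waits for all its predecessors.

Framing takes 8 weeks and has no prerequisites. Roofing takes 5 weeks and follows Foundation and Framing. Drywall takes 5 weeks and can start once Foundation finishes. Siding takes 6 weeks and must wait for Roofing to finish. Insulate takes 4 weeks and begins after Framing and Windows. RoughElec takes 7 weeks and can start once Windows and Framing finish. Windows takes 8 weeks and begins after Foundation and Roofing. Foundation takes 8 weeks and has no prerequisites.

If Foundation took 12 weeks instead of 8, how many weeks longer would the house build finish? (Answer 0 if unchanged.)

The binding path is Foundation→Roofing→Windows→RoughElec = 8+5+8+7 = 28; finish at 28 weeks.
Foundation is on the critical path; changing it to 12 makes that path 32 weeks.
No other chain overtakes it, so the finish is 32 weeks.
Change in finish: 32 − 28 = +4 weeks.

4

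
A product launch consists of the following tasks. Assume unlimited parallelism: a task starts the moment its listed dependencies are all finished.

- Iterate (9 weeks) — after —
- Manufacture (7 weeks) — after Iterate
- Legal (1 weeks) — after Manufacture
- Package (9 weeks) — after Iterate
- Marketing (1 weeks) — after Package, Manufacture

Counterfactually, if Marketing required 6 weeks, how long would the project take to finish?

Critical path before the change: Iterate→Package→Marketing = 9+9+1 = 19 giving 19 weeks.
Marketing is on the critical path; changing it to 6 makes that path 24 weeks.
The critical path is still Iterate→Package→Marketing; finish is now 24 weeks.

24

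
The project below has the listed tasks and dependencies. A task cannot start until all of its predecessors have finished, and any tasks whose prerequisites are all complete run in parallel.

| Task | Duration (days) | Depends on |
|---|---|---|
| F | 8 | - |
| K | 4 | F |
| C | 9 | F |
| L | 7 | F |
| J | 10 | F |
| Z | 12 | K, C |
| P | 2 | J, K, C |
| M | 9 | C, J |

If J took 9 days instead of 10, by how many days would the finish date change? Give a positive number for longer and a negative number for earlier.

0

Baseline: F→C→Z = 8+9+12 = 29 → 29 days.
J is off the critical path — its longest chain is 27 days, giving 2 of slack.
No other chain overtakes it, so the finish is 29 days.
Change in finish: 29 − 29 = +0 days.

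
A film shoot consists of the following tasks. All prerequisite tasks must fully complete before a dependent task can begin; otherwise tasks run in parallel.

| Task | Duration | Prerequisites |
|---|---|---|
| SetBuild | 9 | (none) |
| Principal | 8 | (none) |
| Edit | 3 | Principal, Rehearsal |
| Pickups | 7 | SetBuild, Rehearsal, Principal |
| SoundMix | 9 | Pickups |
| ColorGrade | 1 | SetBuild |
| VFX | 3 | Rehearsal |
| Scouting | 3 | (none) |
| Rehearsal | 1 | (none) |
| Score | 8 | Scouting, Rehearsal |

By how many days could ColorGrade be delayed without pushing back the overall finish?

Critical path: SetBuild→Pickups→SoundMix = 9+7+9 = 25, so the finish is 25 days.
Longest path through ColorGrade: 10 days (earliest finish 10, latest finish 25).
Slack of ColorGrade = 24 − 9 = 15 days.

15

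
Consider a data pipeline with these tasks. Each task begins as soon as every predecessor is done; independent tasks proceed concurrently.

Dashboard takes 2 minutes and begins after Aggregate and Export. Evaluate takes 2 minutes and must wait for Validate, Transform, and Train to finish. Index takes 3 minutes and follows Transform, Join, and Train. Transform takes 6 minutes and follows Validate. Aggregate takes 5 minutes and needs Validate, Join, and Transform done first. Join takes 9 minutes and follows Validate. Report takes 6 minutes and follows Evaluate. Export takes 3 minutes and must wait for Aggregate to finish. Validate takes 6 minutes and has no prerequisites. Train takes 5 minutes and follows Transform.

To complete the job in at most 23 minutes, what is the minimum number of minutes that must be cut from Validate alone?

Current finish: 25 minutes; target: 23.
Validate is on every critical path, so each minute cut from Validate cuts the finish by one (this holds down to a finish of 20).
Need 25 − 23 = 2 minutes off Validate → Validate becomes 4 minutes, finish becomes 23.

2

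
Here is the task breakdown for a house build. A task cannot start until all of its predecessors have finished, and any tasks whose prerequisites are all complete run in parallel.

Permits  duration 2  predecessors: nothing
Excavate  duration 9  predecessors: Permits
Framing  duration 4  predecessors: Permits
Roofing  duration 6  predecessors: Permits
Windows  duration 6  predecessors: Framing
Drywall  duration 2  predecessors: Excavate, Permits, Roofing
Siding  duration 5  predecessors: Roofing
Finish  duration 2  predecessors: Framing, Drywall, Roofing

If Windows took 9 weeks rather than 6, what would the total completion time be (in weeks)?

Actual critical path: Permits→Excavate→Drywall→Finish = 2+9+2+2 = 15 ⇒ 15 weeks.
Windows is off the critical path — its longest chain is 12 weeks, giving 3 of slack.
That remains the longest chain; total 15 weeks.

15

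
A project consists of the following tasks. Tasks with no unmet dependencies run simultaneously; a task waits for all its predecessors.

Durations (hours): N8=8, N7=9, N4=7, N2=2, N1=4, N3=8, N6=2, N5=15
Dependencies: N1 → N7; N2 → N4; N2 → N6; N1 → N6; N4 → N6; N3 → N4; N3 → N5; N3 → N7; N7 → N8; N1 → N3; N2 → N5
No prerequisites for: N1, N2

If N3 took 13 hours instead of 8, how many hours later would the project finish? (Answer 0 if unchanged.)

Critical path before the change: N1→N3→N7→N8 = 4+8+9+8 = 29 giving 29 hours.
N3 lies on that path, so at 13 hours the path becomes 34 hours.
The critical path is still N1→N3→N7→N8; finish is now 34 hours.
Change in finish: 34 − 29 = +5 hours.

5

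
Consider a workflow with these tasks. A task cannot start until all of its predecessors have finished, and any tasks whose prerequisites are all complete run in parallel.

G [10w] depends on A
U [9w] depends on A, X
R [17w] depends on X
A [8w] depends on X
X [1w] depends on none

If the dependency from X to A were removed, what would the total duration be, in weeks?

Before: longest chain X→A→G = 1+8+10 = 19, finish 19.
Without X→A, A's earliest start moves from 1 to 0.
After: X→R = 1+17 = 18 → 18 weeks.

18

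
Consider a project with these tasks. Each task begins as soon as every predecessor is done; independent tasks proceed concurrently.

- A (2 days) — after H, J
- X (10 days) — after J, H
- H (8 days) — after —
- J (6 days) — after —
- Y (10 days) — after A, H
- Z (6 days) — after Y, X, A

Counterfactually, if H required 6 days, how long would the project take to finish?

24

The binding path is H→A→Y→Z = 8+2+10+6 = 26; finish at 26 days.
H lies on that path, so at 6 days the path becomes 24 days.
New critical path: J→A→Y→Z = 6+2+10+6 = 24 ⇒ 24 days.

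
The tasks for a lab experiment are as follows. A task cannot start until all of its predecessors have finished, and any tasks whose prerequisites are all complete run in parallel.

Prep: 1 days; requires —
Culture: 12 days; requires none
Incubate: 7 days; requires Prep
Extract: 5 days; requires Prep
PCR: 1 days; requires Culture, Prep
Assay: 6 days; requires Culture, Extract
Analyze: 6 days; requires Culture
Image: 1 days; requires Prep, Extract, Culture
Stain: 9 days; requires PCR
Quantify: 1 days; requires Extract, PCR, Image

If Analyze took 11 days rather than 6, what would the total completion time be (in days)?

The binding path is Culture→PCR→Stain = 12+1+9 = 22; finish at 22 days.
Analyze has 4 days of float (longest path through it is 18).
The binding chain switches to Culture→Analyze = 12+11 = 23; finish 23 days.

23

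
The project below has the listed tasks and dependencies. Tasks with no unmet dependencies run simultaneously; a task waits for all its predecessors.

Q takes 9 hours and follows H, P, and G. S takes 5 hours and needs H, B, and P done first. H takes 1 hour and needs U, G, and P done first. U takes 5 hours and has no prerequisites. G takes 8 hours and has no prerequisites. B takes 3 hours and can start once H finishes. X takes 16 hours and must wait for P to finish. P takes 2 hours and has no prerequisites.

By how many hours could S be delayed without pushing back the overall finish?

Critical path: P→X = 2+16 = 18, so the finish is 18 hours.
The longest chain containing S totals 17 hours.
So S can slip 18 − 17 = 1 hour.

1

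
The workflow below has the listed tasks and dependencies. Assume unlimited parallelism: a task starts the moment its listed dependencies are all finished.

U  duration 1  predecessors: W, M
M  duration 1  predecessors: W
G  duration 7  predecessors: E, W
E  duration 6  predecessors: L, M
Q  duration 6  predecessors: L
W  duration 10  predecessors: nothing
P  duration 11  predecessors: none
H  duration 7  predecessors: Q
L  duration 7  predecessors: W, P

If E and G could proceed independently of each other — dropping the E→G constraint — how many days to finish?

Original critical path: P→L→E→G = 11+7+6+7 = 31 ⇒ 31 days.
Without E→G, G's earliest start moves from 24 to 10.
The longest chain is now P→L→Q→H = 11+7+6+7 = 31, so the plan takes 31 days.

31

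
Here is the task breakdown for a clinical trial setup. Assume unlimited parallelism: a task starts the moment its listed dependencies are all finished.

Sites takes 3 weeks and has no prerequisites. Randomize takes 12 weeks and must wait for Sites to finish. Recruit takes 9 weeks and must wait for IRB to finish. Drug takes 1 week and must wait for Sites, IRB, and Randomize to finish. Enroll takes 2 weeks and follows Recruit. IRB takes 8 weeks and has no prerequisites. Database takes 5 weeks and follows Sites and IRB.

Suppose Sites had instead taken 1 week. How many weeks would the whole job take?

The binding path is IRB→Recruit→Enroll = 8+9+2 = 19; finish at 19 weeks.
Sites has 3 weeks of float (longest path through it is 16).
No other chain overtakes it, so the finish is 19 weeks.

19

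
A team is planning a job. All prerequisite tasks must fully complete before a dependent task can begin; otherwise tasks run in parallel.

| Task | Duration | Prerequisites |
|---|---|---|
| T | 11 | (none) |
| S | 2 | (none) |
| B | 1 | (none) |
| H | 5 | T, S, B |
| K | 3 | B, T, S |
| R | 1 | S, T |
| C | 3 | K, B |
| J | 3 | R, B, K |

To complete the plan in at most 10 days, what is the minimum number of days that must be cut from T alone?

7

Current finish: 17 days; target: 10.
T is on every critical path, so each day cut from T cuts the finish by one (this holds down to a finish of 8).
Need 17 − 10 = 7 days off T → T becomes 4 days, finish becomes 10.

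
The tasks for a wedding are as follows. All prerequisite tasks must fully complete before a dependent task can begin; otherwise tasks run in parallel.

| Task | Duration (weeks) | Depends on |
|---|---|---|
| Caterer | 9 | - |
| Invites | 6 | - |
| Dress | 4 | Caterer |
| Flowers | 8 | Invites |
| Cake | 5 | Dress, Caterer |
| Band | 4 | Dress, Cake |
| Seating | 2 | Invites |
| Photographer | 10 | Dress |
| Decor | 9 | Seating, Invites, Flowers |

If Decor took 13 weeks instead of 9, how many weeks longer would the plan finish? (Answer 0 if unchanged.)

4

Actual critical path: Invites→Flowers→Decor = 6+8+9 = 23 ⇒ 23 weeks.
Since Decor is critical, the +4 change carries straight to that chain (now 27 weeks).
That remains the longest chain; total 27 weeks.
Change in finish: 27 − 23 = +4 weeks.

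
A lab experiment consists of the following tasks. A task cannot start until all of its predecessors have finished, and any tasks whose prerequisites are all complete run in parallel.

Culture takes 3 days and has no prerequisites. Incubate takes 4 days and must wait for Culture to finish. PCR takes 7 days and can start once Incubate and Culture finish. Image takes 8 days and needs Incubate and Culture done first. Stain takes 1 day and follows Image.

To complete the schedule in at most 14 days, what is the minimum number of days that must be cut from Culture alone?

2

Current finish: 16 days; target: 14.
Culture is on every critical path, so each day cut from Culture cuts the finish by one (this holds down to a finish of 14).
Need 16 − 14 = 2 days off Culture → Culture becomes 1 day, finish becomes 14.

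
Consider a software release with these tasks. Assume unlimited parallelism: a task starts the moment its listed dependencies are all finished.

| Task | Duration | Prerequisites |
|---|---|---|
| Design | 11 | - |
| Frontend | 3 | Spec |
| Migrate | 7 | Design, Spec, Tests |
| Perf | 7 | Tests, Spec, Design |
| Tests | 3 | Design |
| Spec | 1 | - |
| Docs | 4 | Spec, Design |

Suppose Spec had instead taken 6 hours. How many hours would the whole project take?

The binding path is Design→Tests→Migrate = 11+3+7 = 21; finish at 21 hours.
Spec is off the critical path — its longest chain is 8 hours, giving 13 of slack.
The critical path is still Design→Tests→Migrate; finish is now 21 hours.

21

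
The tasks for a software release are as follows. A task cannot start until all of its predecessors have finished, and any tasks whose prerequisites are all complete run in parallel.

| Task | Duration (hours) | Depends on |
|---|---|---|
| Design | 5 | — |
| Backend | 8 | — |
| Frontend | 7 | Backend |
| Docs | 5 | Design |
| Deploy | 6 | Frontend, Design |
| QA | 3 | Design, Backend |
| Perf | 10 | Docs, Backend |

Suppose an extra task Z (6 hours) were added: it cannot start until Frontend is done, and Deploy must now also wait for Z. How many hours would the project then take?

Originally the project takes 21 hours.
With Z inserted, Deploy now waits for max(Frontend, Design, Z).
New critical path: Backend→Frontend→Z→Deploy = 8+7+6+6 = 27 ⇒ 27 hours.

27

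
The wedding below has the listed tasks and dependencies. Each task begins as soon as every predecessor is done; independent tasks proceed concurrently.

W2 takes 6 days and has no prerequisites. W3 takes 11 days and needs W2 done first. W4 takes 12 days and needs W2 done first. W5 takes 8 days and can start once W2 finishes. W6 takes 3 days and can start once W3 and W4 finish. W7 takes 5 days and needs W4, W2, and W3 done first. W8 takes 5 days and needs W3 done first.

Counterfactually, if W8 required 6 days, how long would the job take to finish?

23

The binding path is W2→W4→W7 = 6+12+5 = 23; finish at 23 days.
W8 has 1 day of float (longest path through it is 22).
The binding chain switches to W2→W3→W8 = 6+11+6 = 23; finish 23 days.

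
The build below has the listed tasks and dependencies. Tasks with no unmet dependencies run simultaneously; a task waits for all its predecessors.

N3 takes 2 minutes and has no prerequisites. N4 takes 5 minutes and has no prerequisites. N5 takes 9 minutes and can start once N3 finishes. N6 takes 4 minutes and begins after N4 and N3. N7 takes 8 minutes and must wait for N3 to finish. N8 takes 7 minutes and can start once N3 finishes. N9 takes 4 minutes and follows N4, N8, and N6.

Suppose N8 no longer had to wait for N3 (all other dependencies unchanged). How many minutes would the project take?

With the dependency in place, N3→N8→N9 = 2+7+4 = 13 sets the finish at 13 minutes.
Without N3→N8, N8's earliest start moves from 2 to 0.
The longest chain is now N4→N6→N9 = 5+4+4 = 13, so the project takes 13 minutes.

13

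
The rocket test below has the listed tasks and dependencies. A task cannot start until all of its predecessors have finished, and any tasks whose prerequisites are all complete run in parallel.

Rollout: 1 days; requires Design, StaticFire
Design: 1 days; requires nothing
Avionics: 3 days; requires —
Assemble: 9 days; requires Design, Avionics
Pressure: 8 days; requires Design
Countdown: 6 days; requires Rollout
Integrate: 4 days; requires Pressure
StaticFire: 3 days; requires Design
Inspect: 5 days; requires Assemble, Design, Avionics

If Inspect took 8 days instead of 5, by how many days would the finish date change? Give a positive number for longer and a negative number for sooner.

3

As given, the longest chain is Avionics→Assemble→Inspect = 3+9+5 = 17, so the finish is 17 days.
Inspect lies on that path, so at 8 days the path becomes 20 days.
No other chain overtakes it, so the finish is 20 days.
Change in finish: 20 − 17 = +3 days.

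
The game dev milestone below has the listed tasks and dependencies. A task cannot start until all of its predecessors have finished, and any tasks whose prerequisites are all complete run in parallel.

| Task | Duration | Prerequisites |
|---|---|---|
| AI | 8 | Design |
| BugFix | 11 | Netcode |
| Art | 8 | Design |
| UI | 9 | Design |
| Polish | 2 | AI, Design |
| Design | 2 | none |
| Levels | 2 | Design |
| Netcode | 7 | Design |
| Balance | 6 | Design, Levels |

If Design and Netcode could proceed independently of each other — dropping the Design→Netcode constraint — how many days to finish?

18

With the dependency in place, Design→Netcode→BugFix = 2+7+11 = 20 sets the finish at 20 days.
Without Design→Netcode, Netcode's earliest start moves from 2 to 0.
After: Netcode→BugFix = 7+11 = 18 → 18 days.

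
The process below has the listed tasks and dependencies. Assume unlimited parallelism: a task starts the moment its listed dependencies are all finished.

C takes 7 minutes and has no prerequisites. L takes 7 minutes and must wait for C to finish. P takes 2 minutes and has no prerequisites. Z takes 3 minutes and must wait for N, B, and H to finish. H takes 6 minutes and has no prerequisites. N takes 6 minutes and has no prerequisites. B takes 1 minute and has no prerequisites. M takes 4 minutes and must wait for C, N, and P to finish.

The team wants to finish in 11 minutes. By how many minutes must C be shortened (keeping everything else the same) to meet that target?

Current finish: 14 minutes; target: 11.
C is on every critical path, so each minute cut from C cuts the finish by one (this holds down to a finish of 10).
Need 14 − 11 = 3 minutes off C → C becomes 4 minutes, finish becomes 11.

3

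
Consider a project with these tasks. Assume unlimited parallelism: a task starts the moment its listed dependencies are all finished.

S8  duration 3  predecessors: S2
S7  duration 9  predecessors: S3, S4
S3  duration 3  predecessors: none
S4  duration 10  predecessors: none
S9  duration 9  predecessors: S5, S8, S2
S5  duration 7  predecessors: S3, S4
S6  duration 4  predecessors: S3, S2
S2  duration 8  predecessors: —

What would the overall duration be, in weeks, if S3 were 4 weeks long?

26

Actual critical path: S4→S5→S9 = 10+7+9 = 26 ⇒ 26 weeks.
S3 is off the critical path — its longest chain is 19 weeks, giving 7 of slack.
No other chain overtakes it, so the finish is 26 weeks.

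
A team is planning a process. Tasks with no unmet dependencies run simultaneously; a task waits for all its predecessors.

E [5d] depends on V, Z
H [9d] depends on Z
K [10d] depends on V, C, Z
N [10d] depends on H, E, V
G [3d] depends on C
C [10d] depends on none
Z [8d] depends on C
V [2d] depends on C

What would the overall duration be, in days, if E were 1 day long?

Critical path before the change: C→Z→H→N = 10+8+9+10 = 37 giving 37 days.
E has 4 days of float (longest path through it is 33).
The critical path is still C→Z→H→N; finish is now 37 days.

37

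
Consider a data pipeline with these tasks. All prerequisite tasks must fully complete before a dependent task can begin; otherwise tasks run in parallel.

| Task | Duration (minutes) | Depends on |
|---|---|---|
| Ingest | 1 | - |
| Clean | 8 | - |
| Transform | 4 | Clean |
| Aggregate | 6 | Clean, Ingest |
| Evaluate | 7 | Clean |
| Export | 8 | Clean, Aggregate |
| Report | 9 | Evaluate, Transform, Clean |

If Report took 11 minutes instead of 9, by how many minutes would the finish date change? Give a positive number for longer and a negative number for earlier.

Actual critical path: Clean→Evaluate→Report = 8+7+9 = 24 ⇒ 24 minutes.
Since Report is critical, the +2 change carries straight to that chain (now 26 minutes).
The critical path is still Clean→Evaluate→Report; finish is now 26 minutes.
Change in finish: 26 − 24 = +2 minutes.

2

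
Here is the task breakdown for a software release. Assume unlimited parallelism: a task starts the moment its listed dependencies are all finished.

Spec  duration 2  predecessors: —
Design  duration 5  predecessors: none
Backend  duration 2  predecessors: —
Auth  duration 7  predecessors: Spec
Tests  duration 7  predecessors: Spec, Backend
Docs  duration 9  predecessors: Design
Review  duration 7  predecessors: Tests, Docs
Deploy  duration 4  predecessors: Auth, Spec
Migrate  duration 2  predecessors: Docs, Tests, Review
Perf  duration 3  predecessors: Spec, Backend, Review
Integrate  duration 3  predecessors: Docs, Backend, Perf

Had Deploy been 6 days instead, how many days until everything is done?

27

Critical path before the change: Design→Docs→Review→Perf→Integrate = 5+9+7+3+3 = 27 giving 27 days.
Deploy is off the critical path — its longest chain is 13 days, giving 14 of slack.
No other chain overtakes it, so the finish is 27 days.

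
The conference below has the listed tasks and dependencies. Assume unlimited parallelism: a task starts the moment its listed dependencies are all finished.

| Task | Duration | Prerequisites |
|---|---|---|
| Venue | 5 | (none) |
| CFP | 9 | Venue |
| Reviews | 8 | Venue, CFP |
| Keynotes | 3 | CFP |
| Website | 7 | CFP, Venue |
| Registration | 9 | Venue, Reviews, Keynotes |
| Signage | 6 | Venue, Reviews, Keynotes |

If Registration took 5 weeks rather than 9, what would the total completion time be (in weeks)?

The binding path is Venue→CFP→Reviews→Registration = 5+9+8+9 = 31; finish at 31 weeks.
Registration is on the critical path; changing it to 5 makes that path 27 weeks.
The binding chain switches to Venue→CFP→Reviews→Signage = 5+9+8+6 = 28; finish 28 weeks.

28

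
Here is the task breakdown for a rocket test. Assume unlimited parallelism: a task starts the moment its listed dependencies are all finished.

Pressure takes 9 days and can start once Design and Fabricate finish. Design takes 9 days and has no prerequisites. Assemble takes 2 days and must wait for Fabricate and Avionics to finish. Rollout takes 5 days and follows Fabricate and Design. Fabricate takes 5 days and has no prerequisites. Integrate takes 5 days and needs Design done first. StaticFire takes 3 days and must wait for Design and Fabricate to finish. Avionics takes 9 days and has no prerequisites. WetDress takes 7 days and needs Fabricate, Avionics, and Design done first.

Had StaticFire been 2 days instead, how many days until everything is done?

18

As given, the longest chain is Design→Pressure = 9+9 = 18, so the finish is 18 days.
StaticFire is off the critical path — its longest chain is 12 days, giving 6 of slack.
No other chain overtakes it, so the finish is 18 days.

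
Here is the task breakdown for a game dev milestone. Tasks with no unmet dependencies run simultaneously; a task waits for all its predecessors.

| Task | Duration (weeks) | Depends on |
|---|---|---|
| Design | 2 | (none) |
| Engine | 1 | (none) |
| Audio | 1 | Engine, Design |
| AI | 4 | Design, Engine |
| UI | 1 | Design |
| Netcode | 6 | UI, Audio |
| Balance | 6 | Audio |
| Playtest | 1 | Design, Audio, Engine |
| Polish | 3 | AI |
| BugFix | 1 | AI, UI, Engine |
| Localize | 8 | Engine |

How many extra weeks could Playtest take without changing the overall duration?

Critical path: Design→Audio→Netcode = 2+1+6 = 9, so the finish is 9 weeks.
Playtest finishes as early as 4 and must finish by 9.
Slack of Playtest = 8 − 3 = 5 weeks.

5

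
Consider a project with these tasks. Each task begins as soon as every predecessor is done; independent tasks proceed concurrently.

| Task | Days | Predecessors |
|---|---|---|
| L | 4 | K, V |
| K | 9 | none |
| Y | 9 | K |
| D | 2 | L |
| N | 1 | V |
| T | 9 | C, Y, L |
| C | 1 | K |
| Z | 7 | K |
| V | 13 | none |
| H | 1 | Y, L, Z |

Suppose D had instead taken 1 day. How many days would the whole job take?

Critical path before the change: K→Y→T = 9+9+9 = 27 giving 27 days.
D is off the critical path — its longest chain is 19 days, giving 8 of slack.
That remains the longest chain; total 27 days.

27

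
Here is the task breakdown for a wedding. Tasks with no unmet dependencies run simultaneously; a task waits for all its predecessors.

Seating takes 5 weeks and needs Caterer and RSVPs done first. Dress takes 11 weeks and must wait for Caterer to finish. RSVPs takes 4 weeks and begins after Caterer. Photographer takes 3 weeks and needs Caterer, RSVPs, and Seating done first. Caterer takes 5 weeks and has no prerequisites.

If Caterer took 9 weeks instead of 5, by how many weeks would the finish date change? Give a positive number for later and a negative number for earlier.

4

As given, the longest chain is Caterer→RSVPs→Seating→Photographer = 5+4+5+3 = 17, so the finish is 17 weeks.
Caterer lies on that path, so at 9 weeks the path becomes 21 weeks.
No other chain overtakes it, so the finish is 21 weeks.
Change in finish: 21 − 17 = +4 weeks.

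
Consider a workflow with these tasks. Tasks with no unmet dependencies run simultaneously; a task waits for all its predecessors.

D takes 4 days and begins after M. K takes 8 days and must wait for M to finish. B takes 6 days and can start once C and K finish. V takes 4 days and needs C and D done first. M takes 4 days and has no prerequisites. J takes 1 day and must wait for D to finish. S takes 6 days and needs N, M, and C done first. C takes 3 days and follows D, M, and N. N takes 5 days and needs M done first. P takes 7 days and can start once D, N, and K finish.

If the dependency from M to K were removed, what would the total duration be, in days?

18

Original critical path: M→K→P = 4+8+7 = 19 ⇒ 19 days.
Without M→K, K's earliest start moves from 4 to 0.
New critical path: M→N→C→B = 4+5+3+6 = 18 ⇒ 18 days.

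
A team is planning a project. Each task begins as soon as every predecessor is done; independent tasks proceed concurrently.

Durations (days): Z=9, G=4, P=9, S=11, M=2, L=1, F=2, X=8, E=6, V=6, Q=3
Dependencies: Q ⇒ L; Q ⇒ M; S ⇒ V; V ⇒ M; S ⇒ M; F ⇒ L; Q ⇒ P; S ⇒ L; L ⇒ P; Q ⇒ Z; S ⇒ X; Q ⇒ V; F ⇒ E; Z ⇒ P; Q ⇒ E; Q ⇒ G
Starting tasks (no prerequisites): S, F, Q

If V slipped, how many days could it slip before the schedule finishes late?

Critical path: S→L→P = 11+1+9 = 21, so the finish is 21 days.
Longest path through V: 19 days (earliest finish 17, latest finish 19).
So V can slip 19 − 17 = 2 days.

2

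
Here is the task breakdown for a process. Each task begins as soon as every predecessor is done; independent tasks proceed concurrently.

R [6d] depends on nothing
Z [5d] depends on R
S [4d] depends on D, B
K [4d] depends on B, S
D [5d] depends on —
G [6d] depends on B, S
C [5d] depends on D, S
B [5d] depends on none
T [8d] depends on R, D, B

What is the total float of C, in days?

1

Critical path: D→S→G = 5+4+6 = 15, so the finish is 15 days.
C finishes as early as 14 and must finish by 15.
Float = 15 − 14 = 1.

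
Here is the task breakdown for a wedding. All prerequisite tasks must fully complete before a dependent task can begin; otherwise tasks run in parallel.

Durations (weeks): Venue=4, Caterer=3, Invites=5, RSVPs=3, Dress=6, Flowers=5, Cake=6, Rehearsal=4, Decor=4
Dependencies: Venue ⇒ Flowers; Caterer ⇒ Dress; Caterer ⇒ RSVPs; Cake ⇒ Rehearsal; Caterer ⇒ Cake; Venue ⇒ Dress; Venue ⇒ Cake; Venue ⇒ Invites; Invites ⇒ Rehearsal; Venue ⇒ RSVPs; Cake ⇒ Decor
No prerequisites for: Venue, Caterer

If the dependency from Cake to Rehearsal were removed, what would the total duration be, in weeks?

Original critical path: Venue→Cake→Rehearsal = 4+6+4 = 14 ⇒ 14 weeks.
Without Cake→Rehearsal, Rehearsal's earliest start moves from 10 to 9.
New critical path: Venue→Cake→Decor = 4+6+4 = 14 ⇒ 14 weeks.

14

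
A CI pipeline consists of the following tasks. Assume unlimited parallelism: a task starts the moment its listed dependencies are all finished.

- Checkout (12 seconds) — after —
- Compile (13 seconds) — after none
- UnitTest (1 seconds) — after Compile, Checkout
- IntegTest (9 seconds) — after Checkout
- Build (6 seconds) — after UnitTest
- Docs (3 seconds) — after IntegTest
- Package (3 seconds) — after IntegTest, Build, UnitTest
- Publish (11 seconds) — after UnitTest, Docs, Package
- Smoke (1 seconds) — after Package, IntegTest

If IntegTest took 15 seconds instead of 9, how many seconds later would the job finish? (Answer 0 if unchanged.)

Critical path before the change: Checkout→IntegTest→Docs→Publish = 12+9+3+11 = 35 giving 35 seconds.
Since IntegTest is critical, the +6 change carries straight to that chain (now 41 seconds).
No other chain overtakes it, so the finish is 41 seconds.
Change in finish: 41 − 35 = +6 seconds.

6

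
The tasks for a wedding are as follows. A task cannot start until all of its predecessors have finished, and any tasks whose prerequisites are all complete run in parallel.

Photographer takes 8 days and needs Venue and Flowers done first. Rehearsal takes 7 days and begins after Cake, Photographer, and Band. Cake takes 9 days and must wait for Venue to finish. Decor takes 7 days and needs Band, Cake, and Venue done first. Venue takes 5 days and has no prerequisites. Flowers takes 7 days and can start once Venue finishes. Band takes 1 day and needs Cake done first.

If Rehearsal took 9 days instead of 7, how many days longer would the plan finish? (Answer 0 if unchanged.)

2

As given, the longest chain is Venue→Flowers→Photographer→Rehearsal = 5+7+8+7 = 27, so the finish is 27 days.
Rehearsal lies on that path, so at 9 days the path becomes 29 days.
The critical path is still Venue→Flowers→Photographer→Rehearsal; finish is now 29 days.
Change in finish: 29 − 27 = +2 days.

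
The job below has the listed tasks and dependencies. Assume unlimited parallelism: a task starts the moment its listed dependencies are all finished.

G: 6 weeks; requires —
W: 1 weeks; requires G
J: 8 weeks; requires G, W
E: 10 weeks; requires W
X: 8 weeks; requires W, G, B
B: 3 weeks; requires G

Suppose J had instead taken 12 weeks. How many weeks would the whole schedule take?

19

Baseline: G→B→X = 6+3+8 = 17 → 17 weeks.
J is off the critical path — its longest chain is 15 weeks, giving 2 of slack.
New critical path: G→W→J = 6+1+12 = 19 ⇒ 19 weeks.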